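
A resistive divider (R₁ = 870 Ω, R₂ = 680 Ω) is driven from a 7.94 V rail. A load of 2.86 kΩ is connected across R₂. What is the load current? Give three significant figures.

I_L ≈ 1.07 mA

R₂‖R_L = 549.4 Ω; V_out = 7.94 × 549.4/1419 = 3.073 V.
I_L = V_out / R_L = 3.073 / 2.86 kΩ = 1.07 mA.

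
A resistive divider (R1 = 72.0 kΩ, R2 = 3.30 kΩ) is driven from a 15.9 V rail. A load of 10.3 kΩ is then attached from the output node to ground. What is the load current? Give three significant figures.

I_L ≈ 0.0518 mA

R2‖R_L = 2.499 kΩ; V_out = 15.9 × 2.499/74.50 = 0.5334 V.
I_L = V_out / R_L = 0.5334 / 10.3 kΩ = 0.0518 mA.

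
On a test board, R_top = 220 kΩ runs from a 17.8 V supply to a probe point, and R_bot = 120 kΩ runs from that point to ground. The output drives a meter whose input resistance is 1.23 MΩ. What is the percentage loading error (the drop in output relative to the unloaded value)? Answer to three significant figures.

The divider's output (Thévenin) resistance is R_top‖R_bot = 77.65 kΩ.
Fractional drop under load = R_th/(R_th + R_L) = 77.65 / (77.65 + 1230) = 0.05938.
So the output falls by 5.94 %.

5.94 %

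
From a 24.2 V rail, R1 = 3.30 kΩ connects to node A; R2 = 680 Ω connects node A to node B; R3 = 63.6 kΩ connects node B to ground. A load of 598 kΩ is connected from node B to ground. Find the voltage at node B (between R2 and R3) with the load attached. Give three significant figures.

At node B, R3 is in parallel with the load: R3‖R_L = 57490 Ω.
Below node A the resistance is R2 + (R3‖R_L) = 58170 Ω, so V_A = 24.2 × 58170/61470 = 22.90 V.
Then V_B = V_A × (R3‖R_L)/(R2 + R3‖R_L) = 22.90 × 57490/58170 = 22.6 V.

V ≈ 22.6 V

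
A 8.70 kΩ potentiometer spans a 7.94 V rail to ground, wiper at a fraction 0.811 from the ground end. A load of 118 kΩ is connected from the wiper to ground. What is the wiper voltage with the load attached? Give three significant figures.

The wiper splits the pot into (1−α)R = 1.644 kΩ above and αR = 7.056 kΩ below.
Lower section ‖ load = 6.658 kΩ.
V_wiper = 7.94 × 6.658/(1.644 + 6.658) = 6.37 V.

V ≈ 6.37 V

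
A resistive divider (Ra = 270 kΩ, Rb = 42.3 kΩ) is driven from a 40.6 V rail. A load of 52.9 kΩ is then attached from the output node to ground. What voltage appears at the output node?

The load sits in parallel with Rb: Rb‖R_L = (42.3 × 52.9) / (42.3 + 52.9) = 23.50 kΩ.
V_out = 40.6 × 23.50 / (270 + 23.50) = 40.6 × 23.50/293.5 = 3.25 V.

V_out ≈ 3.25 V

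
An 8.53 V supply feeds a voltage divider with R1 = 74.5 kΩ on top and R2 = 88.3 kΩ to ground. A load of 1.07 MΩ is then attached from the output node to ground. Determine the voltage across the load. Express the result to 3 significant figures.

The load sits in parallel with R2: R2‖R_L = (88.3 × 1070) / (88.3 + 1070) = 81.57 kΩ.
V_out = 8.53 × 81.57 / (74.5 + 81.57) = 8.53 × 81.57/156.1 = 4.46 V.
(Unloaded it would have been 4.63 V.)

V_out ≈ 4.46 V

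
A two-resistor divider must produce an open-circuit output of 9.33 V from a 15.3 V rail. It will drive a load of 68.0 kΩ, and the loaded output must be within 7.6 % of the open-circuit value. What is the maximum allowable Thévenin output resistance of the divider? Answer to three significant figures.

R_th ≤ 5.59 kΩ

Loading drop = R_th/(R_th + R_L) ≤ 0.0760, so R_th ≤ R_L · ε/(1−ε) = 68.0 kΩ × 0.0760/0.9240 = 5.59 kΩ.
(Any R1, R2 with R2/(R1+R2) = 0.610 and R1‖R2 ≤ 5.59 kΩ will meet the spec.)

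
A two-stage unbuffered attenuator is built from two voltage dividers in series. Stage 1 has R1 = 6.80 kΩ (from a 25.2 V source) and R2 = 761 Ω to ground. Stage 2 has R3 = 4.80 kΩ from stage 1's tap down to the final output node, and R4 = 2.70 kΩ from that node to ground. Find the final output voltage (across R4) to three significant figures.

V_out ≈ 0.837 V

Stage 2 presents R3+R4 = 7500 Ω as a load on stage 1's tap.
Stage 1's lower leg becomes R2‖(R3+R4) = 690.9 Ω, so V_mid = 25.2 × 690.9/7491 = 2.324 V.
Stage 2 is itself unloaded: V_out = V_mid × R4/(R3+R4) = 2.324 × 2700/7500 = 0.837 V.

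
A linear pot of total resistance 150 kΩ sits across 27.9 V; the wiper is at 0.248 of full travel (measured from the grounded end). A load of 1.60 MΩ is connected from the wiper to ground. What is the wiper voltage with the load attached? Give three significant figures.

V ≈ 6.80 V

The wiper splits the pot into (1−α)R = 112.8 kΩ above and αR = 37.20 kΩ below.
Lower section ‖ load = 36.35 kΩ.
V_wiper = 27.9 × 36.35/(112.8 + 36.35) = 6.80 V.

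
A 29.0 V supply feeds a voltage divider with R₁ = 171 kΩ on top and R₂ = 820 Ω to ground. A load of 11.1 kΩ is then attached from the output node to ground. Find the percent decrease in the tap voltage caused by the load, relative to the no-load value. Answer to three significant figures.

The divider's output (Thévenin) resistance is R₁‖R₂ = 816.1 Ω.
Fractional drop under load = R_th/(R_th + R_L) = 816.1 / (816.1 + 11100) = 0.06849.
So the output falls by 6.85 %.

6.85 %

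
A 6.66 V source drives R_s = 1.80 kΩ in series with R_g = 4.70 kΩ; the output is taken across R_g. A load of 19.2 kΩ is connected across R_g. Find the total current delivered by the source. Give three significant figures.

I ≈ 1.19 mA

R_g‖R_L = 3.776 kΩ, so the source sees R_s + R_g‖R_L = 5.576 kΩ.
I = 6.66 V / 5.576 kΩ = 1.19 mA.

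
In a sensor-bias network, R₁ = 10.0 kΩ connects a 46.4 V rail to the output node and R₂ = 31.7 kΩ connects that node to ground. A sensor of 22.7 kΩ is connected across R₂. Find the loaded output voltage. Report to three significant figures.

The load sits in parallel with R₂: R₂‖R_L = (31.7 × 22.7) / (31.7 + 22.7) = 13.23 kΩ.
V_out = 46.4 × 13.23 / (10.0 + 13.23) = 46.4 × 13.23/23.23 = 26.4 V.

V_out ≈ 26.4 V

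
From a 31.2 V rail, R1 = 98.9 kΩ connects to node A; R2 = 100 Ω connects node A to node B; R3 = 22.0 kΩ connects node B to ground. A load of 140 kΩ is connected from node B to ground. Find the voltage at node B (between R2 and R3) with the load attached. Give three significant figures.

At node B, R3 is in parallel with the load: R3‖R_L = 19010 Ω.
Below node A the resistance is R2 + (R3‖R_L) = 19110 Ω, so V_A = 31.2 × 19110/118000 = 5.053 V.
Then V_B = V_A × (R3‖R_L)/(R2 + R3‖R_L) = 5.053 × 19010/19110 = 5.03 V.

V ≈ 5.03 V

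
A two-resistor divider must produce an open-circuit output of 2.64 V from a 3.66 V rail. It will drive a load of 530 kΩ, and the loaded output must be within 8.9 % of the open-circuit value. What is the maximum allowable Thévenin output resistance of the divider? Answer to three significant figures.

Loading drop = R_th/(R_th + R_L) ≤ 0.0890, so R_th ≤ R_L · ε/(1−ε) = 530 kΩ × 0.0890/0.9110 = 51.8 kΩ.
(Any R1, R2 with R2/(R1+R2) = 0.721 and R1‖R2 ≤ 51.8 kΩ will meet the spec.)

R_th ≤ 51.8 kΩ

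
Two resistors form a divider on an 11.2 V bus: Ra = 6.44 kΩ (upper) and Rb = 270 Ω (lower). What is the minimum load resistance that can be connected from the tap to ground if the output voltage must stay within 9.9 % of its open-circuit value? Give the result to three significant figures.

R_L(min) ≈ 2.36 kΩ

Output resistance R_th = Ra‖Rb = (6440 × 270)/6710 = 259.1 Ω.
The fractional drop is R_th/(R_th + R_L); requiring this ≤ 0.0990 gives R_L ≥ R_th(1/0.0990 − 1) = 259.1 × 9.101 = 2.36 kΩ.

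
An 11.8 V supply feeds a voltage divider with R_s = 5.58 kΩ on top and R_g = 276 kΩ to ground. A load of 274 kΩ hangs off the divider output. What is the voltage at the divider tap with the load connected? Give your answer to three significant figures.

V_out ≈ 11.3 V

The load sits in parallel with R_g: R_g‖R_L = (276 × 274) / (276 + 274) = 137.5 kΩ.
V_out = 11.8 × 137.5 / (5.58 + 137.5) = 11.8 × 137.5/143.1 = 11.3 V.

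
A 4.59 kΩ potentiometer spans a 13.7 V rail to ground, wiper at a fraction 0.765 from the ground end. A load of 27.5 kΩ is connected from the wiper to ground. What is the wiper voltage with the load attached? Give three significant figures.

The wiper splits the pot into (1−α)R = 1.079 kΩ above and αR = 3.511 kΩ below.
Lower section ‖ load = 3.114 kΩ.
V_wiper = 13.7 × 3.114/(1.079 + 3.114) = 10.2 V.

V ≈ 10.2 V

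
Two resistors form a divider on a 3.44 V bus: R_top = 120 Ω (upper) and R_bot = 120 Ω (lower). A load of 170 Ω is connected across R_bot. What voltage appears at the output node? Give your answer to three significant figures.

The load sits in parallel with R_bot: R_bot‖R_L = (120 × 170) / (120 + 170) = 70.34 Ω.
V_out = 3.44 × 70.34 / (120 + 70.34) = 3.44 × 70.34/190.3 = 1.27 V.

V_out ≈ 1.27 V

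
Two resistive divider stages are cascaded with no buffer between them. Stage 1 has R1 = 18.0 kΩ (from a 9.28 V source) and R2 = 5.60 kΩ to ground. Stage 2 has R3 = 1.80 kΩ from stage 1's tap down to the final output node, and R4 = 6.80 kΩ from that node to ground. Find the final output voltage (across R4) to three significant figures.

V_out ≈ 1.16 V

Stage 2 presents R3+R4 = 8.600 kΩ as a load on stage 1's tap.
Stage 1's lower leg becomes R2‖(R3+R4) = 3.392 kΩ, so V_mid = 9.28 × 3.392/21.39 = 1.471 V.
Stage 2 is itself unloaded: V_out = V_mid × R4/(R3+R4) = 1.471 × 6.80/8.600 = 1.16 V.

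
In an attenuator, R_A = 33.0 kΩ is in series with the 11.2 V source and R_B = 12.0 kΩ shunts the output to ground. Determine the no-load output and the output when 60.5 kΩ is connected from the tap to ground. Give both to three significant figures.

Unloaded: 2.99 V; loaded: 2.61 V

Open-circuit: V = 11.2 × 12.0/(33.0 + 12.0) = 2.99 V.
With the load, R_B becomes R_B‖R_L = 10.01 kΩ, so V = 11.2 × 10.01/43.01 = 2.61 V.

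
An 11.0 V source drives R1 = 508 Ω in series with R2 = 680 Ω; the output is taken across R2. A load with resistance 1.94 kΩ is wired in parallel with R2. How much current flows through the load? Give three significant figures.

R2‖R_L = 503.5 Ω; V_out = 11.0 × 503.5/1012 = 5.476 V.
I_L = V_out / R_L = 5.476 / 1.94 kΩ = 2.82 mA.

I_L ≈ 2.82 mA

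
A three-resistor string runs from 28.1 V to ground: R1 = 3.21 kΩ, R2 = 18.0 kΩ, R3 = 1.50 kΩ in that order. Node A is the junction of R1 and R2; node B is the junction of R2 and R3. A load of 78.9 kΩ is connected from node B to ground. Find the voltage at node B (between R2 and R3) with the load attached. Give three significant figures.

At node B, R3 is in parallel with the load: R3‖R_L = 1.472 kΩ.
Below node A the resistance is R2 + (R3‖R_L) = 19.47 kΩ, so V_A = 28.1 × 19.47/22.68 = 24.12 V.
Then V_B = V_A × (R3‖R_L)/(R2 + R3‖R_L) = 24.12 × 1.472/19.47 = 1.82 V.

V ≈ 1.82 V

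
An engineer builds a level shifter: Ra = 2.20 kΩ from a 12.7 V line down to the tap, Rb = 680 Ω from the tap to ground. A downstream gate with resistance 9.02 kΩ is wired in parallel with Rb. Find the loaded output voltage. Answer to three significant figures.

V_out ≈ 2.84 V

The load sits in parallel with Rb: Rb‖R_L = (680 × 9020) / (680 + 9020) = 632.3 Ω.
V_out = 12.7 × 632.3 / (2200 + 632.3) = 12.7 × 632.3/2832 = 2.84 V.
(Unloaded it would have been 3.00 V.)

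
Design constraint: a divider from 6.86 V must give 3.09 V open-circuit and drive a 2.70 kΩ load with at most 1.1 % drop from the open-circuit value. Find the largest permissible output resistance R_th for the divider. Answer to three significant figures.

R_th ≤ 30.0 Ω

Loading drop = R_th/(R_th + R_L) ≤ 0.0110, so R_th ≤ R_L · ε/(1−ε) = 2.70 kΩ × 0.0110/0.9890 = 30.0 Ω.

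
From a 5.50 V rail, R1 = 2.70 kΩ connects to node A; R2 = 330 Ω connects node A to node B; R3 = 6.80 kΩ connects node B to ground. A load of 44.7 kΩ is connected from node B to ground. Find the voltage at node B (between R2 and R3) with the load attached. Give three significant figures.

At node B, R3 is in parallel with the load: R3‖R_L = 5902 Ω.
Below node A the resistance is R2 + (R3‖R_L) = 6232 Ω, so V_A = 5.50 × 6232/8932 = 3.837 V.
Then V_B = V_A × (R3‖R_L)/(R2 + R3‖R_L) = 3.837 × 5902/6232 = 3.63 V.

V ≈ 3.63 V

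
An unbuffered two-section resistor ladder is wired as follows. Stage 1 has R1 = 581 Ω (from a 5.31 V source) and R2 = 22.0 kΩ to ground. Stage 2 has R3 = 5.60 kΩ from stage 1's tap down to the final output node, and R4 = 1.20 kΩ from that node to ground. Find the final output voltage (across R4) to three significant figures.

Stage 2 presents R3+R4 = 6800 Ω as a load on stage 1's tap.
Stage 1's lower leg becomes R2‖(R3+R4) = 5194 Ω, so V_mid = 5.31 × 5194/5775 = 4.776 V.
Stage 2 is itself unloaded: V_out = V_mid × R4/(R3+R4) = 4.776 × 1200/6800 = 0.843 V.

V_out ≈ 0.843 V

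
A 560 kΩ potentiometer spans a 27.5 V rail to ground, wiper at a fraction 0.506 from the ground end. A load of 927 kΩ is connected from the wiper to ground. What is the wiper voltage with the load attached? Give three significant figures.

The wiper splits the pot into (1−α)R = 276.6 kΩ above and αR = 283.4 kΩ below.
Lower section ‖ load = 217.0 kΩ.
V_wiper = 27.5 × 217.0/(276.6 + 217.0) = 12.1 V.

V ≈ 12.1 V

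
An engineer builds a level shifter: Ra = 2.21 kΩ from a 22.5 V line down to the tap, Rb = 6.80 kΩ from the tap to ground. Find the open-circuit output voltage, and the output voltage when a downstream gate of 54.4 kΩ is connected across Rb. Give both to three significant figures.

Open-circuit: V = 22.5 × 6.80/(2.21 + 6.80) = 17.0 V.
With the load, Rb becomes Rb‖R_L = 6.044 kΩ, so V = 22.5 × 6.044/8.254 = 16.5 V.

Unloaded: 17.0 V; loaded: 16.5 V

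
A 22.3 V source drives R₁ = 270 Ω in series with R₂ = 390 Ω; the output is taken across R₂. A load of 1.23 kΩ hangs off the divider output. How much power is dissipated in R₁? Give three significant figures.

P ≈ 419 mW

Total resistance from the source is R₁ + (R₂‖R_L) = 566.1 Ω, so I = 22.3/566.1 Ω = 39.39 mA.
P = I²·R₁ = (39.39 mA)² × 270 Ω = 419 mW.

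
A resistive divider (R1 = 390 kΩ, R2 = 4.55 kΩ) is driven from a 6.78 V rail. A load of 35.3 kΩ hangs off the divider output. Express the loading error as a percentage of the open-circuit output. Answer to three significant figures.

11.3 %

Unloaded V = 6.78 × 4.55/394.6 = 0.078188 V.
Loaded: R2‖R_L = 4.030 kΩ, giving V = 6.78 × 4.030/394.0 = 0.069352 V.
Drop = (0.078188 − 0.069352) / 0.078188 = 11.3 %.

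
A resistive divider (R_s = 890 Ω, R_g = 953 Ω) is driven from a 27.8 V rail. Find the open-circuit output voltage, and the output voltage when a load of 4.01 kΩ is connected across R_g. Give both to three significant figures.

Unloaded: 14.4 V; loaded: 12.9 V

Open-circuit: V = 27.8 × 953/(890 + 953) = 14.4 V.
With the load, R_g becomes R_g‖R_L = 770.0 Ω, so V = 27.8 × 770.0/1660 = 12.9 V.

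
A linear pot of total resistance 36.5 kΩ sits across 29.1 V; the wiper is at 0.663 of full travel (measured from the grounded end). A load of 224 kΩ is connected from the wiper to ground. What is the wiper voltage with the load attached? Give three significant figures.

The wiper splits the pot into (1−α)R = 12.30 kΩ above and αR = 24.20 kΩ below.
Lower section ‖ load = 21.84 kΩ.
V_wiper = 29.1 × 21.84/(12.30 + 21.84) = 18.6 V.

V ≈ 18.6 V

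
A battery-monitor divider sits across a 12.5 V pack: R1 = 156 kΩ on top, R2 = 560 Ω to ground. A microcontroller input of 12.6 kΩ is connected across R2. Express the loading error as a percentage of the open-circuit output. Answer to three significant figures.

The divider's output (Thévenin) resistance is R1‖R2 = 558.0 Ω.
Fractional drop under load = R_th/(R_th + R_L) = 558.0 / (558.0 + 12600) = 0.04241.
So the output falls by 4.24 %.

4.24 %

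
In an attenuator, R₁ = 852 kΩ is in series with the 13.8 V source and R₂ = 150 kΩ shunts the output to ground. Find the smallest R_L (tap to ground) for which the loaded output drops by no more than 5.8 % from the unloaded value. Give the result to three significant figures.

R_L(min) ≈ 2.07 MΩ

Output resistance R_th = R₁‖R₂ = (852 × 150)/1002 = 127.5 kΩ.
The fractional drop is R_th/(R_th + R_L); requiring this ≤ 0.0580 gives R_L ≥ R_th(1/0.0580 − 1) = 127.5 × 16.24 = 2.07 MΩ.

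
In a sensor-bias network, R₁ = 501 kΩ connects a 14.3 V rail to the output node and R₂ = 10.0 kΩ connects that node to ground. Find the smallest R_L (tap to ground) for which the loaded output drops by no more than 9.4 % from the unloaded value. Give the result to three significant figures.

Output resistance R_th = R₁‖R₂ = (501 × 10.0)/511.0 = 9.804 kΩ.
The fractional drop is R_th/(R_th + R_L); requiring this ≤ 0.0940 gives R_L ≥ R_th(1/0.0940 − 1) = 9.804 × 9.638 = 94.5 kΩ.

R_L(min) ≈ 94.5 kΩ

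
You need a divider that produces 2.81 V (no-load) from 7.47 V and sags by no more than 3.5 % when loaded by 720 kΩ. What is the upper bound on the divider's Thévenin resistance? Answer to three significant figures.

Loading drop = R_th/(R_th + R_L) ≤ 0.0350, so R_th ≤ R_L · ε/(1−ε) = 720 kΩ × 0.0350/0.9650 = 26.1 kΩ.
(Any R1, R2 with R2/(R1+R2) = 0.376 and R1‖R2 ≤ 26.1 kΩ will meet the spec.)

R_th ≤ 26.1 kΩ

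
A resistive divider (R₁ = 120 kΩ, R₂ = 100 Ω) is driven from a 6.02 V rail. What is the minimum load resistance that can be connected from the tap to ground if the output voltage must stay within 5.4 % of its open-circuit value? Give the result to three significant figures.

R_L(min) ≈ 1.75 kΩ

Output resistance R_th = R₁‖R₂ = (120000 × 100)/120100 = 99.92 Ω.
The fractional drop is R_th/(R_th + R_L); requiring this ≤ 0.0540 gives R_L ≥ R_th(1/0.0540 − 1) = 99.92 × 17.52 = 1.75 kΩ.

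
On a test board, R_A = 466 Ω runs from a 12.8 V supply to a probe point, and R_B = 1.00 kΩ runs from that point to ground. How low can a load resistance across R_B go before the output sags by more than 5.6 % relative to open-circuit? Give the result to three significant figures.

R_L(min) ≈ 5.36 kΩ

Output resistance R_th = R_A‖R_B = (466 × 1000)/1466 = 317.9 Ω.
The fractional drop is R_th/(R_th + R_L); requiring this ≤ 0.0560 gives R_L ≥ R_th(1/0.0560 − 1) = 317.9 × 16.86 = 5.36 kΩ.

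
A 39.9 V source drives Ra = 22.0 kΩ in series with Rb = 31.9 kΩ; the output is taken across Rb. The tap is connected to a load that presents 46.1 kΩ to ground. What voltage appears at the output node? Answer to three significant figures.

The load sits in parallel with Rb: Rb‖R_L = (31.9 × 46.1) / (31.9 + 46.1) = 18.85 kΩ.
V_out = 39.9 × 18.85 / (22.0 + 18.85) = 39.9 × 18.85/40.85 = 18.4 V.

V_out ≈ 18.4 V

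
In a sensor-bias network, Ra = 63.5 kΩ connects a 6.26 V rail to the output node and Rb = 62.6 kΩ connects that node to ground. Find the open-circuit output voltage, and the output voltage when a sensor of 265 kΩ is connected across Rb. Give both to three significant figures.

Unloaded: 3.11 V; loaded: 2.78 V

Open-circuit: V = 6.26 × 62.6/(63.5 + 62.6) = 3.11 V.
With the load, Rb becomes Rb‖R_L = 50.64 kΩ, so V = 6.26 × 50.64/114.1 = 2.78 V.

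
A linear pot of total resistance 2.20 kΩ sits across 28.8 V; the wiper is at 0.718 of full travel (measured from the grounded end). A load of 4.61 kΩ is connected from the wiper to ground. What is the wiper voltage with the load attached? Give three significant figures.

V ≈ 18.9 V

The wiper splits the pot into (1−α)R = 620.4 Ω above and αR = 1580 Ω below.
Lower section ‖ load = 1176 Ω.
V_wiper = 28.8 × 1176/(620.4 + 1176) = 18.9 V.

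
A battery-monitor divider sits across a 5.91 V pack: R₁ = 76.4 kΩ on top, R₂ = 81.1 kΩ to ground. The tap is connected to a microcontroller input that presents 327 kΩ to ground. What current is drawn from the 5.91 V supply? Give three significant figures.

I ≈ 0.0418 mA

R₂‖R_L = 64.98 kΩ, so the source sees R₁ + R₂‖R_L = 141.4 kΩ.
I = 5.91 V / 141.4 kΩ = 0.0418 mA.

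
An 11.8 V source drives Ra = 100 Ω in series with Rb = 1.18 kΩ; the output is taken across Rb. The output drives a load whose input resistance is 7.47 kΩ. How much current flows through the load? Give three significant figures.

Rb‖R_L = 1019 Ω; V_out = 11.8 × 1019/1119 = 10.75 V.
I_L = V_out / R_L = 10.75 / 7.47 kΩ = 1.44 mA.

I_L ≈ 1.44 mA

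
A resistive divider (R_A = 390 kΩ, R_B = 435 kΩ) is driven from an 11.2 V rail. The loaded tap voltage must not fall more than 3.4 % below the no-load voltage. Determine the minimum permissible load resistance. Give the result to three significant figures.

R_L(min) ≈ 5.84 MΩ

Output resistance R_th = R_A‖R_B = (390 × 435)/825.0 = 205.6 kΩ.
The fractional drop is R_th/(R_th + R_L); requiring this ≤ 0.0340 gives R_L ≥ R_th(1/0.0340 − 1) = 205.6 × 28.41 = 5.84 MΩ.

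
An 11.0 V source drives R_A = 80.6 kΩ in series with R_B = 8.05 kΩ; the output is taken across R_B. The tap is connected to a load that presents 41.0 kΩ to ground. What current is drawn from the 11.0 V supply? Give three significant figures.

R_B‖R_L = 6.729 kΩ, so the source sees R_A + R_B‖R_L = 87.33 kΩ.
I = 11.0 V / 87.33 kΩ = 0.126 mA.

I ≈ 0.126 mA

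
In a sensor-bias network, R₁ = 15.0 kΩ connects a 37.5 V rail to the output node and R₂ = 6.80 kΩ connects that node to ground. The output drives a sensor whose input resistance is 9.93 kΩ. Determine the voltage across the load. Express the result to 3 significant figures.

The load sits in parallel with R₂: R₂‖R_L = (6.80 × 9.93) / (6.80 + 9.93) = 4.036 kΩ.
V_out = 37.5 × 4.036 / (15.0 + 4.036) = 37.5 × 4.036/19.04 = 7.95 V.

V_out ≈ 7.95 V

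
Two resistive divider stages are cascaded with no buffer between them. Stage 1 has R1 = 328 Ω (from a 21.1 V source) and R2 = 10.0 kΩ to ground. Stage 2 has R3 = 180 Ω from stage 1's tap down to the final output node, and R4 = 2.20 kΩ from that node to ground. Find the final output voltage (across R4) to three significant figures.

V_out ≈ 16.7 V

Stage 2 presents R3+R4 = 2380 Ω as a load on stage 1's tap.
Stage 1's lower leg becomes R2‖(R3+R4) = 1922 Ω, so V_mid = 21.1 × 1922/2250 = 18.02 V.
Stage 2 is itself unloaded: V_out = V_mid × R4/(R3+R4) = 18.02 × 2200/2380 = 16.7 V.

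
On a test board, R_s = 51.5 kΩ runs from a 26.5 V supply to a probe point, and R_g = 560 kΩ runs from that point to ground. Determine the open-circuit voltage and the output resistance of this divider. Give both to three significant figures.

V_th = 24.3 V, R_th = 47.2 kΩ

V_th is the open-circuit tap voltage: 26.5 × 560/(51.5 + 560) = 24.3 V.
With the supply zeroed, R_s and R_g appear in parallel from the tap: R_th = R_s‖R_g = (51.5 × 560)/611.5 = 47.2 kΩ.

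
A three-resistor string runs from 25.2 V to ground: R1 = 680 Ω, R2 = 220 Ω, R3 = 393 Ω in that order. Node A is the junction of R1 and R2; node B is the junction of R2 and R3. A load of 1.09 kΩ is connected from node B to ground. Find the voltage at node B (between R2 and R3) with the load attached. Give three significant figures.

At node B, R3 is in parallel with the load: R3‖R_L = 288.9 Ω.
Below node A the resistance is R2 + (R3‖R_L) = 508.9 Ω, so V_A = 25.2 × 508.9/1189 = 10.79 V.
Then V_B = V_A × (R3‖R_L)/(R2 + R3‖R_L) = 10.79 × 288.9/508.9 = 6.12 V.

V ≈ 6.12 V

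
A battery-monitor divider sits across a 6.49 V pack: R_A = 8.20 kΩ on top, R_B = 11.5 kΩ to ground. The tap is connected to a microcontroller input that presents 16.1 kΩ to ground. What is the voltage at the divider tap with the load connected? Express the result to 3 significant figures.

V_out ≈ 2.92 V

The load sits in parallel with R_B: R_B‖R_L = (11.5 × 16.1) / (11.5 + 16.1) = 6.708 kΩ.
V_out = 6.49 × 6.708 / (8.20 + 6.708) = 6.49 × 6.708/14.91 = 2.92 V.
(Unloaded it would have been 3.79 V.)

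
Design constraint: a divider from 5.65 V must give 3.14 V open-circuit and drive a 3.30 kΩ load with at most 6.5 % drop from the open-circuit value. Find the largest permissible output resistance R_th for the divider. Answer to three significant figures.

Loading drop = R_th/(R_th + R_L) ≤ 0.0650, so R_th ≤ R_L · ε/(1−ε) = 3.30 kΩ × 0.0650/0.9350 = 229 Ω.
(Any R1, R2 with R2/(R1+R2) = 0.556 and R1‖R2 ≤ 229 Ω will meet the spec.)

R_th ≤ 229 Ω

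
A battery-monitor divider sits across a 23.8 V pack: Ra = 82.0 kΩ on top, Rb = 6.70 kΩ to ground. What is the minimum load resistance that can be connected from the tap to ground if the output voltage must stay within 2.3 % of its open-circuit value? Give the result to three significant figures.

Output resistance R_th = Ra‖Rb = (82.0 × 6.70)/88.70 = 6.194 kΩ.
The fractional drop is R_th/(R_th + R_L); requiring this ≤ 0.0230 gives R_L ≥ R_th(1/0.0230 − 1) = 6.194 × 42.48 = 263 kΩ.

R_L(min) ≈ 263 kΩ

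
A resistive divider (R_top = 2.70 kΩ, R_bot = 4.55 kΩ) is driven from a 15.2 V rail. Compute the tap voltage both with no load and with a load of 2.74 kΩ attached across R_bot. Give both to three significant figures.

Open-circuit: V = 15.2 × 4.55/(2.70 + 4.55) = 9.54 V.
With the load, R_bot becomes R_bot‖R_L = 1.710 kΩ, so V = 15.2 × 1.710/4.410 = 5.89 V.

Unloaded: 9.54 V; loaded: 5.89 V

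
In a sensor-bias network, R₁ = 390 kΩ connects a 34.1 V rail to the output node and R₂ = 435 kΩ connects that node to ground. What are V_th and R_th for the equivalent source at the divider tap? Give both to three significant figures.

V_th = 18.0 V, R_th = 206 kΩ

V_th is the open-circuit tap voltage: 34.1 × 435/(390 + 435) = 18.0 V.
With the supply zeroed, R₁ and R₂ appear in parallel from the tap: R_th = R₁‖R₂ = (390 × 435)/825.0 = 206 kΩ.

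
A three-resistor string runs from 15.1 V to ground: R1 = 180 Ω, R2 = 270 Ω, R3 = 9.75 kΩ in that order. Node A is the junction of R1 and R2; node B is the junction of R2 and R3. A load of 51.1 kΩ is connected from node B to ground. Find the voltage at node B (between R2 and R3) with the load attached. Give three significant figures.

At node B, R3 is in parallel with the load: R3‖R_L = 8188 Ω.
Below node A the resistance is R2 + (R3‖R_L) = 8458 Ω, so V_A = 15.1 × 8458/8638 = 14.79 V.
Then V_B = V_A × (R3‖R_L)/(R2 + R3‖R_L) = 14.79 × 8188/8458 = 14.3 V.

V ≈ 14.3 V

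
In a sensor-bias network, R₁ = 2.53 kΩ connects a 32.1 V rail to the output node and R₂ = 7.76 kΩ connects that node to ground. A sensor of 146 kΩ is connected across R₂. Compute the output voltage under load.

The load sits in parallel with R₂: R₂‖R_L = (7.76 × 146) / (7.76 + 146) = 7.368 kΩ.
V_out = 32.1 × 7.368 / (2.53 + 7.368) = 32.1 × 7.368/9.898 = 23.9 V.

V_out ≈ 23.9 V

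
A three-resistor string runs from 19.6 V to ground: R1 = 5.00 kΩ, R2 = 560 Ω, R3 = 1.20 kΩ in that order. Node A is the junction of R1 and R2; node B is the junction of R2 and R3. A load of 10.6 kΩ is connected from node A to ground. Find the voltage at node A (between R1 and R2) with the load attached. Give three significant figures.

Below node A the series string R2+R3 = 1760 Ω sits in parallel with the 10600 Ω load: 1509 Ω.
V_A = 19.6 × 1509/(5000 + 1509) = 4.54 V.

V ≈ 4.54 V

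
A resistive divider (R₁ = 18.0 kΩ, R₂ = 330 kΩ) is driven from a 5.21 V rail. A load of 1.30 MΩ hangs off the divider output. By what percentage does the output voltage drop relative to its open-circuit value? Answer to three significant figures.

1.30 %

The divider's output (Thévenin) resistance is R₁‖R₂ = 17.07 kΩ.
Fractional drop under load = R_th/(R_th + R_L) = 17.07 / (17.07 + 1300) = 0.01296.
So the output falls by 1.30 %.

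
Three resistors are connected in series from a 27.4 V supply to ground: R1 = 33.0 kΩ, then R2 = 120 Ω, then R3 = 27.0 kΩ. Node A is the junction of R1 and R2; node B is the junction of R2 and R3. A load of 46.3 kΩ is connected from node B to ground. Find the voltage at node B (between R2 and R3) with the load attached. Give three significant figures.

At node B, R3 is in parallel with the load: R3‖R_L = 17050 Ω.
Below node A the resistance is R2 + (R3‖R_L) = 17170 Ω, so V_A = 27.4 × 17170/50170 = 9.379 V.
Then V_B = V_A × (R3‖R_L)/(R2 + R3‖R_L) = 9.379 × 17050/17170 = 9.31 V.

V ≈ 9.31 V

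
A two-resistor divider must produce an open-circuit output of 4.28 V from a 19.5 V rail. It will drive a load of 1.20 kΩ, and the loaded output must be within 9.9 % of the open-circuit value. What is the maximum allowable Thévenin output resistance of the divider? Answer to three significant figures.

R_th ≤ 132 Ω

Loading drop = R_th/(R_th + R_L) ≤ 0.0990, so R_th ≤ R_L · ε/(1−ε) = 1.20 kΩ × 0.0990/0.9010 = 132 Ω.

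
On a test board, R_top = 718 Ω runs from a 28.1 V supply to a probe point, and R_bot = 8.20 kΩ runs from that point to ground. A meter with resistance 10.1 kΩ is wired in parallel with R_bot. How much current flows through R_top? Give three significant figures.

I ≈ 5.36 mA

R_bot‖R_L = 4526 Ω, so the source sees R_top + R_bot‖R_L = 5244 Ω.
I = 28.1 V / 5244 Ω = 5.36 mA.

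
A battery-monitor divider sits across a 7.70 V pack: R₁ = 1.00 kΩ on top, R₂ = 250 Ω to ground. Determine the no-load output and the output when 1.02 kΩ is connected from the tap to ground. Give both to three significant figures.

Open-circuit: V = 7.70 × 250/(1000 + 250) = 1.54 V.
With the load, R₂ becomes R₂‖R_L = 200.8 Ω, so V = 7.70 × 200.8/1201 = 1.29 V.

Unloaded: 1.54 V; loaded: 1.29 V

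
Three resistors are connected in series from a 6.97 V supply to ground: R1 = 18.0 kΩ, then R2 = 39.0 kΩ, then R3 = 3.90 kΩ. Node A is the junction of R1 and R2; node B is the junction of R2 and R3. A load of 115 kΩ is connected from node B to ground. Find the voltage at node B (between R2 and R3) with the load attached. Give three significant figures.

V ≈ 0.433 V

At node B, R3 is in parallel with the load: R3‖R_L = 3.772 kΩ.
Below node A the resistance is R2 + (R3‖R_L) = 42.77 kΩ, so V_A = 6.97 × 42.77/60.77 = 4.906 V.
Then V_B = V_A × (R3‖R_L)/(R2 + R3‖R_L) = 4.906 × 3.772/42.77 = 0.433 V.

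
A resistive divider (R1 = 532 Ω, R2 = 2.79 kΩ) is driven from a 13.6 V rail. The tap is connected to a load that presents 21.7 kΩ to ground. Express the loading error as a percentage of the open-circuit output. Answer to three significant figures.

The divider's output (Thévenin) resistance is R1‖R2 = 446.8 Ω.
Fractional drop under load = R_th/(R_th + R_L) = 446.8 / (446.8 + 21700) = 0.02017.
So the output falls by 2.02 %.

2.02 %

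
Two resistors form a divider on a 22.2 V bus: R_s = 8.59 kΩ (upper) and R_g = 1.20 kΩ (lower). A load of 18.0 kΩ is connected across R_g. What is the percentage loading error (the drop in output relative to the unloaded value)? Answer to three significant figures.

5.53 %

The divider's output (Thévenin) resistance is R_s‖R_g = 1.053 kΩ.
Fractional drop under load = R_th/(R_th + R_L) = 1.053 / (1.053 + 18.0) = 0.05526.
So the output falls by 5.53 %.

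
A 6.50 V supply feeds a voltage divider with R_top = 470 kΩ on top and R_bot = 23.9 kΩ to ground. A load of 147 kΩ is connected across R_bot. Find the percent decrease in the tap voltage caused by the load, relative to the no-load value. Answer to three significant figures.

The divider's output (Thévenin) resistance is R_top‖R_bot = 22.74 kΩ.
Fractional drop under load = R_th/(R_th + R_L) = 22.74 / (22.74 + 147) = 0.1340.
So the output falls by 13.4 %.

13.4 %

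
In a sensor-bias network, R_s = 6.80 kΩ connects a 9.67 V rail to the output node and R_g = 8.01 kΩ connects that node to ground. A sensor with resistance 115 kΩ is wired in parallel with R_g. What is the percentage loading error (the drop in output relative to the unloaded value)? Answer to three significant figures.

The divider's output (Thévenin) resistance is R_s‖R_g = 3.678 kΩ.
Fractional drop under load = R_th/(R_th + R_L) = 3.678 / (3.678 + 115) = 0.03099.
So the output falls by 3.10 %.

3.10 %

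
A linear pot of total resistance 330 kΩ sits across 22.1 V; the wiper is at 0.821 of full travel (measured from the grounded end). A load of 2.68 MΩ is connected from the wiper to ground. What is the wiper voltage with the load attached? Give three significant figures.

V ≈ 17.8 V

The wiper splits the pot into (1−α)R = 59.07 kΩ above and αR = 270.9 kΩ below.
Lower section ‖ load = 246.1 kΩ.
V_wiper = 22.1 × 246.1/(59.07 + 246.1) = 17.8 V.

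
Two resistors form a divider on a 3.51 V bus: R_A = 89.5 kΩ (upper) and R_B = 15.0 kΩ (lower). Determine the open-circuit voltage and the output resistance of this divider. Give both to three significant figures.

V_th = 0.504 V, R_th = 12.8 kΩ

V_th is the open-circuit tap voltage: 3.51 × 15.0/(89.5 + 15.0) = 0.504 V.
With the supply zeroed, R_A and R_B appear in parallel from the tap: R_th = R_A‖R_B = (89.5 × 15.0)/104.5 = 12.8 kΩ.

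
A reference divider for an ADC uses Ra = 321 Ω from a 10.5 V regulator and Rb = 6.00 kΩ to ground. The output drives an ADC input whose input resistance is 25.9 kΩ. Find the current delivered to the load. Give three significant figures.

I_L ≈ 0.380 mA

Rb‖R_L = 4871 Ω; V_out = 10.5 × 4871/5192 = 9.851 V.
I_L = V_out / R_L = 9.851 / 25.9 kΩ = 0.380 mA.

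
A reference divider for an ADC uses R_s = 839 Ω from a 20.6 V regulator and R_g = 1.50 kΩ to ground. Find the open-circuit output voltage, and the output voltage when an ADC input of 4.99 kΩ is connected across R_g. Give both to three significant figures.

Unloaded: 13.2 V; loaded: 11.9 V

Open-circuit: V = 20.6 × 1500/(839 + 1500) = 13.2 V.
With the load, R_g becomes R_g‖R_L = 1153 Ω, so V = 20.6 × 1153/1992 = 11.9 V.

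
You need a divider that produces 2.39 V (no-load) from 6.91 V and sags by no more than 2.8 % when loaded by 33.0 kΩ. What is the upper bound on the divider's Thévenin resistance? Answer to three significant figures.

R_th ≤ 951 Ω

Loading drop = R_th/(R_th + R_L) ≤ 0.0280, so R_th ≤ R_L · ε/(1−ε) = 33.0 kΩ × 0.0280/0.9720 = 951 Ω.
(Any R1, R2 with R2/(R1+R2) = 0.346 and R1‖R2 ≤ 951 Ω will meet the spec.)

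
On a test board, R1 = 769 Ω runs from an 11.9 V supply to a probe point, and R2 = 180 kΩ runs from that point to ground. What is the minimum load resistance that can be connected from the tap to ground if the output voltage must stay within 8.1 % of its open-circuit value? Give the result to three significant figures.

Output resistance R_th = R1‖R2 = (769 × 180000)/180800 = 765.7 Ω.
The fractional drop is R_th/(R_th + R_L); requiring this ≤ 0.0810 gives R_L ≥ R_th(1/0.0810 − 1) = 765.7 × 11.35 = 8.69 kΩ.

R_L(min) ≈ 8.69 kΩ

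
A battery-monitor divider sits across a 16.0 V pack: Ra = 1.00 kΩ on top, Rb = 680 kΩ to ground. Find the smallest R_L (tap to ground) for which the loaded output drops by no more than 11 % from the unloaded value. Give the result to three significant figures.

Output resistance R_th = Ra‖Rb = (1000 × 680000)/681000 = 998.5 Ω.
The fractional drop is R_th/(R_th + R_L); requiring this ≤ 0.110 gives R_L ≥ R_th(1/0.110 − 1) = 998.5 × 8.091 = 8.08 kΩ.

R_L(min) ≈ 8.08 kΩ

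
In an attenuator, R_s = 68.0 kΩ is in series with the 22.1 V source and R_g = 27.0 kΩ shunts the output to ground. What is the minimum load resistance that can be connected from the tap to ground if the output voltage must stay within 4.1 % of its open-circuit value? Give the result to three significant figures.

Output resistance R_th = R_s‖R_g = (68.0 × 27.0)/95.00 = 19.33 kΩ.
The fractional drop is R_th/(R_th + R_L); requiring this ≤ 0.0410 gives R_L ≥ R_th(1/0.0410 − 1) = 19.33 × 23.39 = 452 kΩ.

R_L(min) ≈ 452 kΩ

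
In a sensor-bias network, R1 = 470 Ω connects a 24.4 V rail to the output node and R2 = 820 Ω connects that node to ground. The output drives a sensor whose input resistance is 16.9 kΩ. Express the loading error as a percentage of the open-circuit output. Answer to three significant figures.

1.74 %

The divider's output (Thévenin) resistance is R1‖R2 = 298.8 Ω.
Fractional drop under load = R_th/(R_th + R_L) = 298.8 / (298.8 + 16900) = 0.01737.
So the output falls by 1.74 %.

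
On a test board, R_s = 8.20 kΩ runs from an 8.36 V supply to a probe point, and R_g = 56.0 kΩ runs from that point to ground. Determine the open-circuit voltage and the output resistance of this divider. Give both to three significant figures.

V_th is the open-circuit tap voltage: 8.36 × 56.0/(8.20 + 56.0) = 7.29 V.
With the supply zeroed, R_s and R_g appear in parallel from the tap: R_th = R_s‖R_g = (8.20 × 56.0)/64.20 = 7.15 kΩ.

V_th = 7.29 V, R_th = 7.15 kΩ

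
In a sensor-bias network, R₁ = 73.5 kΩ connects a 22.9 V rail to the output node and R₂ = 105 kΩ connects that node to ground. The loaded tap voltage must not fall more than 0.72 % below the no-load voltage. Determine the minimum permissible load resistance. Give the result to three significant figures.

R_L(min) ≈ 5.96 MΩ

Output resistance R_th = R₁‖R₂ = (73.5 × 105)/178.5 = 43.24 kΩ.
The fractional drop is R_th/(R_th + R_L); requiring this ≤ 0.00720 gives R_L ≥ R_th(1/0.00720 − 1) = 43.24 × 137.9 = 5.96 MΩ.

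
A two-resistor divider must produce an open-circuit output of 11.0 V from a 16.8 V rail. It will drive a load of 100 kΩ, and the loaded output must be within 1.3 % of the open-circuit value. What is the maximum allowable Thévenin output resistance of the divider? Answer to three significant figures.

R_th ≤ 1.32 kΩ

Loading drop = R_th/(R_th + R_L) ≤ 0.0130, so R_th ≤ R_L · ε/(1−ε) = 100 kΩ × 0.0130/0.9870 = 1.32 kΩ.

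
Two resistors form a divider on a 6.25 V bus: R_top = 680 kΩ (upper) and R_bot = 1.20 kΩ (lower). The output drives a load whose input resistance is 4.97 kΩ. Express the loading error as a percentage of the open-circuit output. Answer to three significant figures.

The divider's output (Thévenin) resistance is R_top‖R_bot = 1.198 kΩ.
Fractional drop under load = R_th/(R_th + R_L) = 1.198 / (1.198 + 4.97) = 0.1942.
So the output falls by 19.4 %.

19.4 %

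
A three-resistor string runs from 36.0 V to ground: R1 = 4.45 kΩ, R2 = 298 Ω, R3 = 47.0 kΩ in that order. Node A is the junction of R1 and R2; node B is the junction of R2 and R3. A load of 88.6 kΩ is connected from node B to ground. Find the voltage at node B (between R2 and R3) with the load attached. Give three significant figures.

V ≈ 31.2 V

At node B, R3 is in parallel with the load: R3‖R_L = 30710 Ω.
Below node A the resistance is R2 + (R3‖R_L) = 31010 Ω, so V_A = 36.0 × 31010/35460 = 31.48 V.
Then V_B = V_A × (R3‖R_L)/(R2 + R3‖R_L) = 31.48 × 30710/31010 = 31.2 V.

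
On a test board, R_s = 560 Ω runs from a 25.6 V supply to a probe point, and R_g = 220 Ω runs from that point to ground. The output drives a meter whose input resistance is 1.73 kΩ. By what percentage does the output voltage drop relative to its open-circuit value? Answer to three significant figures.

The divider's output (Thévenin) resistance is R_s‖R_g = 157.9 Ω.
Fractional drop under load = R_th/(R_th + R_L) = 157.9 / (157.9 + 1730) = 0.08366.
So the output falls by 8.37 %.

8.37 %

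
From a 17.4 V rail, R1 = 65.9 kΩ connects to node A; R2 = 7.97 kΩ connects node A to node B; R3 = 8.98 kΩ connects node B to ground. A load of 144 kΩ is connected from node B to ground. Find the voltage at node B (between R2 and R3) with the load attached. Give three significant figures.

At node B, R3 is in parallel with the load: R3‖R_L = 8.453 kΩ.
Below node A the resistance is R2 + (R3‖R_L) = 16.42 kΩ, so V_A = 17.4 × 16.42/82.32 = 3.471 V.
Then V_B = V_A × (R3‖R_L)/(R2 + R3‖R_L) = 3.471 × 8.453/16.42 = 1.79 V.

V ≈ 1.79 V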